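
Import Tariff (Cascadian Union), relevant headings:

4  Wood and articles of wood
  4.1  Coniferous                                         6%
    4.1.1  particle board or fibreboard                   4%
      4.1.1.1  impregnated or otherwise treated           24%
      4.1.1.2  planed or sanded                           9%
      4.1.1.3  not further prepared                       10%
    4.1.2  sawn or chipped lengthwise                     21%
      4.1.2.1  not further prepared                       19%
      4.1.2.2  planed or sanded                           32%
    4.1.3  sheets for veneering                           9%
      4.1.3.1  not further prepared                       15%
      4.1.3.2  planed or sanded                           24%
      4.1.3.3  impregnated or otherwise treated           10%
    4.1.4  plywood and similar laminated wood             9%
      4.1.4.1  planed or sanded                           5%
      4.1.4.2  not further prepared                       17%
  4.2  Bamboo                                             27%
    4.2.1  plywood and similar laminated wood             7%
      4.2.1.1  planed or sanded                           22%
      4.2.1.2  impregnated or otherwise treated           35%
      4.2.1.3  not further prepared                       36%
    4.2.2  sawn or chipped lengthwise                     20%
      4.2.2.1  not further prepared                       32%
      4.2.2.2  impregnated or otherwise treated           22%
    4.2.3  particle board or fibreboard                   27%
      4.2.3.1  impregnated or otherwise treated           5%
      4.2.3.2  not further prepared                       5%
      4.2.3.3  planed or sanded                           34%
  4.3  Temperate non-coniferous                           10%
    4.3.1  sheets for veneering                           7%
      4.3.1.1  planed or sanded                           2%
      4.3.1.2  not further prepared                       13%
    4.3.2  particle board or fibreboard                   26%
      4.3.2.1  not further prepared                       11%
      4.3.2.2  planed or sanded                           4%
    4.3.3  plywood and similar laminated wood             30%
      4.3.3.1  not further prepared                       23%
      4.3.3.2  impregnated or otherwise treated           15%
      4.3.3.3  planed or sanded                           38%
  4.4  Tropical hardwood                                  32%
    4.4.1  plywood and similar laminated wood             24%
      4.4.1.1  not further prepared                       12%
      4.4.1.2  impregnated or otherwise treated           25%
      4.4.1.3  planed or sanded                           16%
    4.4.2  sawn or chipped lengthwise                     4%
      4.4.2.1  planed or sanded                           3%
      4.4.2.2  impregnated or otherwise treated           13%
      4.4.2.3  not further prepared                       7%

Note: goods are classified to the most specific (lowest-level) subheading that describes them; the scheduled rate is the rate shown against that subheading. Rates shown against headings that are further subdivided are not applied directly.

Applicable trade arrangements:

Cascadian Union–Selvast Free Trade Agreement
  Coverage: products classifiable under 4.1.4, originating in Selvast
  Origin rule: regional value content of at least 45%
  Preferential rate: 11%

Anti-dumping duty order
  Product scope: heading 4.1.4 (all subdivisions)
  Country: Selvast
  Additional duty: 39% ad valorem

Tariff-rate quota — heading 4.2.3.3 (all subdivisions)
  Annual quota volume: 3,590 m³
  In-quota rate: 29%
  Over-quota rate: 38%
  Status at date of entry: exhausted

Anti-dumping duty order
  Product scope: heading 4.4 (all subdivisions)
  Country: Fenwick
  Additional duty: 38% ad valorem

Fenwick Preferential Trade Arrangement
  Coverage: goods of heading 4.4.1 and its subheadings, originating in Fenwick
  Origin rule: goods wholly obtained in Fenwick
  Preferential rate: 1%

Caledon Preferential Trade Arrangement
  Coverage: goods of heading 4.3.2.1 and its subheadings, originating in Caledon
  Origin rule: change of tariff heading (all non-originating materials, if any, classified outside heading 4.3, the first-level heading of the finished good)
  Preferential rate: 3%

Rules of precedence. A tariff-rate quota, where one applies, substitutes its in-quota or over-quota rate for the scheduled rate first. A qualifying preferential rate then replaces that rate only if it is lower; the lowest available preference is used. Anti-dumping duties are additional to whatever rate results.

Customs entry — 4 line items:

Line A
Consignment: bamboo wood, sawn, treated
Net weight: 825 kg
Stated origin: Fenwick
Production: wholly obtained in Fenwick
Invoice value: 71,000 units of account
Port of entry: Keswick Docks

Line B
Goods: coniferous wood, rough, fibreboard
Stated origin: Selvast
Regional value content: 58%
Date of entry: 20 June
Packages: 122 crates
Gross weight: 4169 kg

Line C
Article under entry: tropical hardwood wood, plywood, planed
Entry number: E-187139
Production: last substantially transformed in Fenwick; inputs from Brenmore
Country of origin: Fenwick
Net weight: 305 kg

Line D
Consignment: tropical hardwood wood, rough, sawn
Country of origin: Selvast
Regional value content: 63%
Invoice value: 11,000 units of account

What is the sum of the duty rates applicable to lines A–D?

Line A: bamboo → 4.2; sawn → 4.2.2; treated → 4.2.2.2. Scheduled 22%. Fenwick agreement on 4.4.1: 4.2.2.2 not covered. → 22%.
Line B: coniferous → 4.1; fibreboard → 4.1.1; rough → 4.1.1.3. Scheduled 10%. Selvast agreement on 4.1.4: 4.1.1.3 not covered. → 10%.
Line C: tropical hardwood → 4.4; plywood → 4.4.1; planed → 4.4.1.3. Scheduled 16%. Fenwick agreement on 4.4.1: not wholly obtained; anti-dumping (Fenwick, 4.4): +38%; total 16% + 38% = 54%. → 54%.
Line D: tropical hardwood → 4.4; sawn → 4.4.2; rough → 4.4.2.3. Scheduled 7%. Selvast agreement on 4.1.4: 4.4.2.3 not covered. → 7%.
Sum: 22% + 10% + 54% + 7% = 93%.

93%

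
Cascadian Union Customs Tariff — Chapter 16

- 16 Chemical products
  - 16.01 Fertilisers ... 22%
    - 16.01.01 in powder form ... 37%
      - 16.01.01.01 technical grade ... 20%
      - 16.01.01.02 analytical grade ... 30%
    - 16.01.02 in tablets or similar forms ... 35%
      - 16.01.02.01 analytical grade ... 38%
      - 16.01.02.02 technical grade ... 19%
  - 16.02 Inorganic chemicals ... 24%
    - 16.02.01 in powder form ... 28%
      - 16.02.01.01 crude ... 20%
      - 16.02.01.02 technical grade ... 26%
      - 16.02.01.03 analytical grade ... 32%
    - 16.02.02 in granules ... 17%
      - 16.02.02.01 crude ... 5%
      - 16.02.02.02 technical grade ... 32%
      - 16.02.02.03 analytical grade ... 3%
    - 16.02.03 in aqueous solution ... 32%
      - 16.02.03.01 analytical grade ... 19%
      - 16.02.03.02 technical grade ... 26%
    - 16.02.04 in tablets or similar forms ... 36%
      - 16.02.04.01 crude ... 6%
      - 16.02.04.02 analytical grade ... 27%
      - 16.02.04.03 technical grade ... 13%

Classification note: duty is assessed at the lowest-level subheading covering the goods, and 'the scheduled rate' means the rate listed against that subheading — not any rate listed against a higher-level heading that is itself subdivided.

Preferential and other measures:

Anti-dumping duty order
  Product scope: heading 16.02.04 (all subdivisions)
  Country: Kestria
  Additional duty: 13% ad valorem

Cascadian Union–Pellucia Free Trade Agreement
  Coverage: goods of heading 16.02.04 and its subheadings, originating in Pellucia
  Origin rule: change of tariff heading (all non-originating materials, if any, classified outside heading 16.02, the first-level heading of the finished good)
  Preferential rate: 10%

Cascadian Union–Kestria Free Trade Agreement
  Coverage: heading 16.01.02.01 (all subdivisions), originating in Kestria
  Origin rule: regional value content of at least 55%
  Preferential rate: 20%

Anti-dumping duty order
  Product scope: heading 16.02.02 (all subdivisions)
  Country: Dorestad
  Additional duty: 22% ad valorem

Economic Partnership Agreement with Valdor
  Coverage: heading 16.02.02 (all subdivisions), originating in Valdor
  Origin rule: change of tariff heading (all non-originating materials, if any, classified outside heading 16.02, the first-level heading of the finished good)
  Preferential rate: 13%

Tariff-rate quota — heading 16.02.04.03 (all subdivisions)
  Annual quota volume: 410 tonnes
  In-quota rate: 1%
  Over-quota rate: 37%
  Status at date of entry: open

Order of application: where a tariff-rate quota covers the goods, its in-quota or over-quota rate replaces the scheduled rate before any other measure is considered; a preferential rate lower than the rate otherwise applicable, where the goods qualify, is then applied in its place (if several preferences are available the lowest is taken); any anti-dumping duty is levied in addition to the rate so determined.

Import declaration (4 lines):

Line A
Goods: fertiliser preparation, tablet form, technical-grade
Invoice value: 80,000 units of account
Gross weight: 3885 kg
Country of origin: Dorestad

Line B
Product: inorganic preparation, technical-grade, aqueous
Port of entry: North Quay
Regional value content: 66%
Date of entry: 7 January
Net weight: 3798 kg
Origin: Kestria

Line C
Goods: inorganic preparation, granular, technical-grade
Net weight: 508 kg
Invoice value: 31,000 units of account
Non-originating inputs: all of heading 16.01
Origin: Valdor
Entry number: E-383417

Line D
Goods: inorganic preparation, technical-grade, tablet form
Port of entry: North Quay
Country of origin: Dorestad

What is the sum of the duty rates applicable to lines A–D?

Line A: fertiliser → 16.01; tablet form → 16.01.02; technical-grade → 16.01.02.02. Scheduled 19%. No special measure applies. → 19%.
Line B: inorganic → 16.02; aqueous → 16.02.03; technical-grade → 16.02.03.02. Scheduled 26%. Kestria agreement on 16.01.02.01: 16.02.03.02 not covered. → 26%.
Line C: inorganic → 16.02; granular → 16.02.02; technical-grade → 16.02.02.02. Scheduled 32%. Valdor agreement on 16.02.02: CTH met → 13% available; preferential 13%. → 13%.
Line D: inorganic → 16.02; tablet form → 16.02.04; technical-grade → 16.02.04.03. Scheduled 13%. quota on 16.02.04.03 open → in-quota 1%. → 1%.
Sum: 19% + 26% + 13% + 1% = 59%.

59%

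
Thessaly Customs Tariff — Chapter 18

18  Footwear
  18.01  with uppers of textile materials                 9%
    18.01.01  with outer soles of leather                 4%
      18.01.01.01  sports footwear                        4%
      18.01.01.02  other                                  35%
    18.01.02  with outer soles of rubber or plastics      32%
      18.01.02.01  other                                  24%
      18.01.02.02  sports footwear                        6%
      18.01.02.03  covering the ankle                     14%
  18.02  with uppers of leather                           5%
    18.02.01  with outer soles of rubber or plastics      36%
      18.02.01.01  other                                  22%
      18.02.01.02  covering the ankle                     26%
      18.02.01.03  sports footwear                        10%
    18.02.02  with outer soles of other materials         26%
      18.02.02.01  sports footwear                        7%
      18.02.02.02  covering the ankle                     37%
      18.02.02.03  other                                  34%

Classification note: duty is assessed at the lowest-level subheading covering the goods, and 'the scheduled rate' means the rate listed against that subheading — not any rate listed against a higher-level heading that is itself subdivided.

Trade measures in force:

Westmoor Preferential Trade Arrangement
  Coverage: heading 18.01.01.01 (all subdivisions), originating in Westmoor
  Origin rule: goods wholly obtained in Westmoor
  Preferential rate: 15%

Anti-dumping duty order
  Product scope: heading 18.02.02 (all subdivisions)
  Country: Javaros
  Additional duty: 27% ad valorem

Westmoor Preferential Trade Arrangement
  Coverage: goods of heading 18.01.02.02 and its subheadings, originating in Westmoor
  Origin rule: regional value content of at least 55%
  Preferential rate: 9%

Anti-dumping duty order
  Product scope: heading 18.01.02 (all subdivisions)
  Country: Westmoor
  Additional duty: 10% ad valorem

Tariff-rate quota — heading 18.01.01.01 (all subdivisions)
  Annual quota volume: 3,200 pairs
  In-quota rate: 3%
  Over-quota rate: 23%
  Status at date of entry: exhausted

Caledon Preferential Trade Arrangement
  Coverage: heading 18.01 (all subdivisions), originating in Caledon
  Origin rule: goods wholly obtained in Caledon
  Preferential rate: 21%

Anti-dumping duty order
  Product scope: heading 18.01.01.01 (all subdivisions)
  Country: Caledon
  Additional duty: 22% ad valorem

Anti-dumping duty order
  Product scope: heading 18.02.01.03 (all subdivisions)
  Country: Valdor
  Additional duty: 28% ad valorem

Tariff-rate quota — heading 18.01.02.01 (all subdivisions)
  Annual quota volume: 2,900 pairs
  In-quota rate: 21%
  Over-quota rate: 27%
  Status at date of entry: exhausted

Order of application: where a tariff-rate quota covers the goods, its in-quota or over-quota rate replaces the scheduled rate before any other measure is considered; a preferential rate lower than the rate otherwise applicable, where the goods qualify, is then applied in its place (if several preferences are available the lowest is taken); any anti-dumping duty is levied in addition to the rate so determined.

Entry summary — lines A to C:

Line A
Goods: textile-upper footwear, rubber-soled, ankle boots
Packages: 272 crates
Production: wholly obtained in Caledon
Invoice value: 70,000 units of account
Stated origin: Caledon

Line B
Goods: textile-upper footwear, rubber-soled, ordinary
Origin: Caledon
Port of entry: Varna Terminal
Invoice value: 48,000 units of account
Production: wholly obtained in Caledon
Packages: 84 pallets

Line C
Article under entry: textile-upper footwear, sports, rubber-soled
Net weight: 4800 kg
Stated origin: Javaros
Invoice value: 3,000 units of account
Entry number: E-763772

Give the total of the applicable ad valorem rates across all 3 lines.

Line A: textile-upper → 18.01; rubber-soled → 18.01.02; ankle boots → 18.01.02.03. Scheduled 14%. Caledon agreement on 18.01: wholly obtained → 21% available; preference 21% not lower than 14% → no reduction. → 14%.
Line B: textile-upper → 18.01; rubber-soled → 18.01.02; ordinary → 18.01.02.01. Scheduled 24%. quota on 18.01.02.01 exhausted → over-quota 27%; Caledon agreement on 18.01: wholly obtained → 21% available; preferential 21%. → 21%.
Line C: textile-upper → 18.01; rubber-soled → 18.01.02; sports → 18.01.02.02. Scheduled 6%. No special measure applies. → 6%.
Sum: 14% + 21% + 6% = 41%.

41%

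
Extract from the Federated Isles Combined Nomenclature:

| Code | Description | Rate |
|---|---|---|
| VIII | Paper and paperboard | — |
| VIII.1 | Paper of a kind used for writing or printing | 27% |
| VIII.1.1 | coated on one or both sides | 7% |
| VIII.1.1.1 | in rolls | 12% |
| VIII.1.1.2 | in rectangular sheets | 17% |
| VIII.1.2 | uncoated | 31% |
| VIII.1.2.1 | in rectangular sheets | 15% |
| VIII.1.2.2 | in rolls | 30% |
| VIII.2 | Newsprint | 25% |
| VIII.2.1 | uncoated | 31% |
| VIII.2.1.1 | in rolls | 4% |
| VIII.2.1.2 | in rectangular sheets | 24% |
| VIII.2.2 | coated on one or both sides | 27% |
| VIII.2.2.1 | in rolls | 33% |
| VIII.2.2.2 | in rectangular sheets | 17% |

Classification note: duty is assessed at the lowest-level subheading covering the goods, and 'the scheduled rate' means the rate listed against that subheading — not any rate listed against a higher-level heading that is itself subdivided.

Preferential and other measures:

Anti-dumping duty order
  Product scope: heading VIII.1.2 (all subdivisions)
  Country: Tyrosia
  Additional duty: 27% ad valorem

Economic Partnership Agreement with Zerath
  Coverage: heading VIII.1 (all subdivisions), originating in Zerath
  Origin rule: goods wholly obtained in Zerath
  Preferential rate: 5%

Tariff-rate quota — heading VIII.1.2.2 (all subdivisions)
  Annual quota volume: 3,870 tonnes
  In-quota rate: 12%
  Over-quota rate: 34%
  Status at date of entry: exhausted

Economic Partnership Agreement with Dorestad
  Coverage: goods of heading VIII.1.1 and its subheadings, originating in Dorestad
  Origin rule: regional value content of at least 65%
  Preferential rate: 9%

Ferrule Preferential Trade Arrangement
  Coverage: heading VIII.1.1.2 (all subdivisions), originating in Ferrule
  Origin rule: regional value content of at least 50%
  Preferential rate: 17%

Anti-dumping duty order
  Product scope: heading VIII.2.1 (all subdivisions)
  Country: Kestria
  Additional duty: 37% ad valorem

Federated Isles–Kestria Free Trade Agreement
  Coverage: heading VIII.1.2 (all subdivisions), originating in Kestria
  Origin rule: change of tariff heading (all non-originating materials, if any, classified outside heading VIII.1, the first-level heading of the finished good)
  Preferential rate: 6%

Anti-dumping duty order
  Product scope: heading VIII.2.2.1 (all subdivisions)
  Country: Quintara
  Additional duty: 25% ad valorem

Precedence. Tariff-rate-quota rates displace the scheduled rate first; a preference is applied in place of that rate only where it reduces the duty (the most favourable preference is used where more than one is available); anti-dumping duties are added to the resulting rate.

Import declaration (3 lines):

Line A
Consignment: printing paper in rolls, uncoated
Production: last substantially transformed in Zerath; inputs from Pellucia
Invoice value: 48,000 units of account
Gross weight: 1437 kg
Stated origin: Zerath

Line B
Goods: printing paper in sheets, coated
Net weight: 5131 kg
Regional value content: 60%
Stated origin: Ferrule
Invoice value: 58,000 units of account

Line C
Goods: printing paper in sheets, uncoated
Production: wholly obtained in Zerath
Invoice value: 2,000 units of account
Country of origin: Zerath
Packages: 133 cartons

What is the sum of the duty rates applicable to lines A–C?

56%

Line A: printing paper → VIII.1; uncoated → VIII.1.2; in rolls → VIII.1.2.2. Scheduled 30%. quota on VIII.1.2.2 exhausted → over-quota 34%; Zerath agreement on VIII.1: not wholly obtained. → 34%.
Line B: printing paper → VIII.1; coated → VIII.1.1; in sheets → VIII.1.1.2. Scheduled 17%. Ferrule agreement on VIII.1.1.2: RVC ≥ 50% → 17% available; preference 17% not lower than 17% → no reduction. → 17%.
Line C: printing paper → VIII.1; uncoated → VIII.1.2; in sheets → VIII.1.2.1. Scheduled 15%. Zerath agreement on VIII.1: wholly obtained → 5% available; preferential 5%. → 5%.
Sum: 34% + 17% + 5% = 56%.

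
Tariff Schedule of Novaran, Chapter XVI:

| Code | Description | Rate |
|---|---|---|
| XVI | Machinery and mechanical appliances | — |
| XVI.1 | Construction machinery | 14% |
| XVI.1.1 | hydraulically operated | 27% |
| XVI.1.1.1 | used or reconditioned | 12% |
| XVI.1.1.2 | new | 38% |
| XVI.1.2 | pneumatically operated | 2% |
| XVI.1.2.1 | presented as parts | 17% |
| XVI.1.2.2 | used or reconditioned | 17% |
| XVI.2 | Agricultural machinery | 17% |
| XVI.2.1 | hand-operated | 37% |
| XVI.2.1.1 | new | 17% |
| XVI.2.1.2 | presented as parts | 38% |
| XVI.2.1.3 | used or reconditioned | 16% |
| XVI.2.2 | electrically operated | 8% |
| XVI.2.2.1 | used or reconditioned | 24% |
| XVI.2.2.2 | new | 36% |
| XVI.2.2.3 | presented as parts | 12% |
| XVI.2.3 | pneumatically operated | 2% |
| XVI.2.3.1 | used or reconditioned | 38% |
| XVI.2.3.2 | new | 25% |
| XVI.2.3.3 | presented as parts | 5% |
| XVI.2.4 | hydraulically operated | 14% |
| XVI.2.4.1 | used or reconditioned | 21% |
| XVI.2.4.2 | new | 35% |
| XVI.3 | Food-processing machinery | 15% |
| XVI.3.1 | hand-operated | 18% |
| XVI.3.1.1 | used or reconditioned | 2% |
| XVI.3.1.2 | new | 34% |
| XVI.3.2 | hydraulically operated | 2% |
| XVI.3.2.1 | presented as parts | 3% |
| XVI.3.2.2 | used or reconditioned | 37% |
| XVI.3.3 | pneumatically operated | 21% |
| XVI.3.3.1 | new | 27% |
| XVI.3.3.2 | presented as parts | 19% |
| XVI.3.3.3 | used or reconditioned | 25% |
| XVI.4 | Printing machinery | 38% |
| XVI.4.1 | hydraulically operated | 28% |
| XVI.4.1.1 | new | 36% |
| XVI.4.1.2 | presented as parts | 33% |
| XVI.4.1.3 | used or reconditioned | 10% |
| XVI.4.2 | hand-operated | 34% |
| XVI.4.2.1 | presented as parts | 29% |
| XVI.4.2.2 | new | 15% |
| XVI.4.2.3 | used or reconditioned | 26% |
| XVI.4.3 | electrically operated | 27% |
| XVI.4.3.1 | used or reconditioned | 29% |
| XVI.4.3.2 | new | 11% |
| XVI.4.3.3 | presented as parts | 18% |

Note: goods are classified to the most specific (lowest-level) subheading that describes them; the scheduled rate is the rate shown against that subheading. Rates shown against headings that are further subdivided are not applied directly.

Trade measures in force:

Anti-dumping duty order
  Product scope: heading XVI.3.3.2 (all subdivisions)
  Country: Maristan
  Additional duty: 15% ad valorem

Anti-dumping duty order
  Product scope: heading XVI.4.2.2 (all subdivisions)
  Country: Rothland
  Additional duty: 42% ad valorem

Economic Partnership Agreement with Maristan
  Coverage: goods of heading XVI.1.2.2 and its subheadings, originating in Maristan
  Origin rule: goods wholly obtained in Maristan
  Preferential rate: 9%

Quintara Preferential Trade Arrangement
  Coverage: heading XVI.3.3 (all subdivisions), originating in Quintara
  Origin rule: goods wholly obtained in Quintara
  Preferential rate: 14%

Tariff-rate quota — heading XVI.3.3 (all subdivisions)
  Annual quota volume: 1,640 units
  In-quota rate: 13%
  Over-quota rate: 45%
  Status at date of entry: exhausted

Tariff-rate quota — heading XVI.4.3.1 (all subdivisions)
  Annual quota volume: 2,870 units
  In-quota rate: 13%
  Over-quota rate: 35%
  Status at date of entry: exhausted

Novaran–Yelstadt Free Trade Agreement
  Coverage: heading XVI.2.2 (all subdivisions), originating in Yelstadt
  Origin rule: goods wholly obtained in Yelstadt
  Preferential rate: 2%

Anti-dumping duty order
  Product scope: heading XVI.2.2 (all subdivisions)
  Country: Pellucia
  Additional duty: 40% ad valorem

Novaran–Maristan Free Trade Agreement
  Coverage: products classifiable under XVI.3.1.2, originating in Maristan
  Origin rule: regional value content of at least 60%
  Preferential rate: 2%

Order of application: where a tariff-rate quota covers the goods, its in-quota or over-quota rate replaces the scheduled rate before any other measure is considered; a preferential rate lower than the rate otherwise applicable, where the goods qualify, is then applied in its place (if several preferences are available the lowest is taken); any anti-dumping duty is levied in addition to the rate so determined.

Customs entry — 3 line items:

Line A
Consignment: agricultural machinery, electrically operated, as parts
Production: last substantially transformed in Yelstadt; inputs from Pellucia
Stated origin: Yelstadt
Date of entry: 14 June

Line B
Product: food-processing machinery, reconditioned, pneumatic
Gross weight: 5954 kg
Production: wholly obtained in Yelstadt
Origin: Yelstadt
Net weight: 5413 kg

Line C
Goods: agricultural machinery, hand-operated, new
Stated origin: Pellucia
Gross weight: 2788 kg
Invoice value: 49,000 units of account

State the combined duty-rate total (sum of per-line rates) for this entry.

74%

Line A: agricultural → XVI.2; electrically operated → XVI.2.2; as parts → XVI.2.2.3. Scheduled 12%. Yelstadt agreement on XVI.2.2: not wholly obtained. → 12%.
Line B: food-processing → XVI.3; pneumatic → XVI.3.3; reconditioned → XVI.3.3.3. Scheduled 25%. quota on XVI.3.3 exhausted → over-quota 45%; Yelstadt agreement on XVI.2.2: XVI.3.3.3 not covered. → 45%.
Line C: agricultural → XVI.2; hand-operated → XVI.2.1; new → XVI.2.1.1. Scheduled 17%. No special measure applies. → 17%.
Sum: 12% + 45% + 17% = 74%.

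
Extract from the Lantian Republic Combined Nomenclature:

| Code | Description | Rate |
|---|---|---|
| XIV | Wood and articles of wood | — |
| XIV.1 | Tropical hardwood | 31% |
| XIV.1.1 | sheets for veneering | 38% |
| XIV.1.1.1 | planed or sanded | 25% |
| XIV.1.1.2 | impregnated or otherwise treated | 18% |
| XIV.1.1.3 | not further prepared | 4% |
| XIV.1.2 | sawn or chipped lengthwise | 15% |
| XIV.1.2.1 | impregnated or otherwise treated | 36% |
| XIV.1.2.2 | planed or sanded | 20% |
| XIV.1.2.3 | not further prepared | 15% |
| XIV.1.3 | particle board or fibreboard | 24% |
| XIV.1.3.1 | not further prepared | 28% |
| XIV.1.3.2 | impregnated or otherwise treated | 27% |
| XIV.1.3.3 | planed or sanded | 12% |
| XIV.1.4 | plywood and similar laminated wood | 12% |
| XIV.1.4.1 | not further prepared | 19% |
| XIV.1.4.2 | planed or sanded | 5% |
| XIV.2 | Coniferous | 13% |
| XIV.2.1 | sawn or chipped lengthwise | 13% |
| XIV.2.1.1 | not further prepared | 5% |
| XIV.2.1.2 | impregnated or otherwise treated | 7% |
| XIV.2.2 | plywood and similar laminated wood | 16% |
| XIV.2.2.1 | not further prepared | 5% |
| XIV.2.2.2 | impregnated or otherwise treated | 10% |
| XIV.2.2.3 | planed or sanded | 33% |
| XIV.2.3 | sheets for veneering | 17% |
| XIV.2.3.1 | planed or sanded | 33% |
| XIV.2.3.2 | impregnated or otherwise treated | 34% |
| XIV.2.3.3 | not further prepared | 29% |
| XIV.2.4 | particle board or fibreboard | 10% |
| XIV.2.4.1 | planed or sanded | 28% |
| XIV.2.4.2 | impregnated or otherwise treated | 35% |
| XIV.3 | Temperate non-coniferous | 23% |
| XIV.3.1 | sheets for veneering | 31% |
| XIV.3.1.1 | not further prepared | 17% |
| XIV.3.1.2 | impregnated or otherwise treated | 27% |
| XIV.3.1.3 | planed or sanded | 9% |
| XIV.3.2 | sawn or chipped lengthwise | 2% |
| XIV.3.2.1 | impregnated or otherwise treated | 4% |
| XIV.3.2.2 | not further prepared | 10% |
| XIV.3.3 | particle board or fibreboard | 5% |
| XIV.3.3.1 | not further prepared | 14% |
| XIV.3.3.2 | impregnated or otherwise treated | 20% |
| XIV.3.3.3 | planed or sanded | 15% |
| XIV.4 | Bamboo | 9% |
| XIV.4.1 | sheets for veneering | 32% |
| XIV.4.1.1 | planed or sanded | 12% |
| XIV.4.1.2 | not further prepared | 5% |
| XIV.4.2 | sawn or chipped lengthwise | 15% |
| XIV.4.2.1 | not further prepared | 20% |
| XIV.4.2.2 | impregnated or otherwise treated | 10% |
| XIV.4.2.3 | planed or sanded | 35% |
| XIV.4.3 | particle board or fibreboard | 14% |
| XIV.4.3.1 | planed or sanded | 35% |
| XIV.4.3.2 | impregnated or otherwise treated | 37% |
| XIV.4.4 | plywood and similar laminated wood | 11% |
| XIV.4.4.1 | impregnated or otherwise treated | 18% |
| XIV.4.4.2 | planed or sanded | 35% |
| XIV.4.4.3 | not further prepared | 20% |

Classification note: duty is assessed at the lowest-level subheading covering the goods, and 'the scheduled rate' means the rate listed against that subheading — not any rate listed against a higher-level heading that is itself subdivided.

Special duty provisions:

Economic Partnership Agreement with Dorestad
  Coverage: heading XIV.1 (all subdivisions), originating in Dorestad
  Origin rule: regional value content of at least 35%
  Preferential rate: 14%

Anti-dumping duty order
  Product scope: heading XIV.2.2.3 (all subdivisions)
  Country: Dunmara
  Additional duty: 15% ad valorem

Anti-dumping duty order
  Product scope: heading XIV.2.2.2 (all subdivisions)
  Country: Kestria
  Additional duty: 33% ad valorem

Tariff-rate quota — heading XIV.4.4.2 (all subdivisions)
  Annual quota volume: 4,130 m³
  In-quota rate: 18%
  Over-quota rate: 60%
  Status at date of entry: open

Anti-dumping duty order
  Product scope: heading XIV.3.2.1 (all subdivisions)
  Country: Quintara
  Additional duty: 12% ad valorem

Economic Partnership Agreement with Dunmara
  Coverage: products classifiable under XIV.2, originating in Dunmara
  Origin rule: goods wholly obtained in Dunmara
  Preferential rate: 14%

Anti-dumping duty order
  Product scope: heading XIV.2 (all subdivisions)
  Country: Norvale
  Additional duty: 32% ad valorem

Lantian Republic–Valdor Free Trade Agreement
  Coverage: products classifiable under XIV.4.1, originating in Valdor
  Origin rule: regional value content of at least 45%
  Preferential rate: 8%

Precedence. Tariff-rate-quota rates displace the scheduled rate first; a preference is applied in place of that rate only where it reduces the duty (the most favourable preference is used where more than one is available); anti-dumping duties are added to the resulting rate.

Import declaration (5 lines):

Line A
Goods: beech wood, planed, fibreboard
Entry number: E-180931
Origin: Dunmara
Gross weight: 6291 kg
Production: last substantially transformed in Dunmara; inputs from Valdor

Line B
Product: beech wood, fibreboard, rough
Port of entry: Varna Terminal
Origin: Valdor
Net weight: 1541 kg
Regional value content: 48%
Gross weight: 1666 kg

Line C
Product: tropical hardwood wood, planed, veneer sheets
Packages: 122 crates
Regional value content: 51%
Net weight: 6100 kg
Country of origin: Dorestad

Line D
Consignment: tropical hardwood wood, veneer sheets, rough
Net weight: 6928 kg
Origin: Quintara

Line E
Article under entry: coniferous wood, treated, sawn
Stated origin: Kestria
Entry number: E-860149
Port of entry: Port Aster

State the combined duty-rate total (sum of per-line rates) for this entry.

54%

Line A: beech → XIV.3; fibreboard → XIV.3.3; planed → XIV.3.3.3. Scheduled 15%. Dunmara agreement on XIV.2: XIV.3.3.3 not covered. → 15%.
Line B: beech → XIV.3; fibreboard → XIV.3.3; rough → XIV.3.3.1. Scheduled 14%. Valdor agreement on XIV.4.1: XIV.3.3.1 not covered. → 14%.
Line C: tropical hardwood → XIV.1; veneer sheets → XIV.1.1; planed → XIV.1.1.1. Scheduled 25%. Dorestad agreement on XIV.1: RVC ≥ 35% → 14% available; preferential 14%. → 14%.
Line D: tropical hardwood → XIV.1; veneer sheets → XIV.1.1; rough → XIV.1.1.3. Scheduled 4%. No special measure applies. → 4%.
Line E: coniferous → XIV.2; sawn → XIV.2.1; treated → XIV.2.1.2. Scheduled 7%. No special measure applies. → 7%.
Sum: 15% + 14% + 14% + 4% + 7% = 54%.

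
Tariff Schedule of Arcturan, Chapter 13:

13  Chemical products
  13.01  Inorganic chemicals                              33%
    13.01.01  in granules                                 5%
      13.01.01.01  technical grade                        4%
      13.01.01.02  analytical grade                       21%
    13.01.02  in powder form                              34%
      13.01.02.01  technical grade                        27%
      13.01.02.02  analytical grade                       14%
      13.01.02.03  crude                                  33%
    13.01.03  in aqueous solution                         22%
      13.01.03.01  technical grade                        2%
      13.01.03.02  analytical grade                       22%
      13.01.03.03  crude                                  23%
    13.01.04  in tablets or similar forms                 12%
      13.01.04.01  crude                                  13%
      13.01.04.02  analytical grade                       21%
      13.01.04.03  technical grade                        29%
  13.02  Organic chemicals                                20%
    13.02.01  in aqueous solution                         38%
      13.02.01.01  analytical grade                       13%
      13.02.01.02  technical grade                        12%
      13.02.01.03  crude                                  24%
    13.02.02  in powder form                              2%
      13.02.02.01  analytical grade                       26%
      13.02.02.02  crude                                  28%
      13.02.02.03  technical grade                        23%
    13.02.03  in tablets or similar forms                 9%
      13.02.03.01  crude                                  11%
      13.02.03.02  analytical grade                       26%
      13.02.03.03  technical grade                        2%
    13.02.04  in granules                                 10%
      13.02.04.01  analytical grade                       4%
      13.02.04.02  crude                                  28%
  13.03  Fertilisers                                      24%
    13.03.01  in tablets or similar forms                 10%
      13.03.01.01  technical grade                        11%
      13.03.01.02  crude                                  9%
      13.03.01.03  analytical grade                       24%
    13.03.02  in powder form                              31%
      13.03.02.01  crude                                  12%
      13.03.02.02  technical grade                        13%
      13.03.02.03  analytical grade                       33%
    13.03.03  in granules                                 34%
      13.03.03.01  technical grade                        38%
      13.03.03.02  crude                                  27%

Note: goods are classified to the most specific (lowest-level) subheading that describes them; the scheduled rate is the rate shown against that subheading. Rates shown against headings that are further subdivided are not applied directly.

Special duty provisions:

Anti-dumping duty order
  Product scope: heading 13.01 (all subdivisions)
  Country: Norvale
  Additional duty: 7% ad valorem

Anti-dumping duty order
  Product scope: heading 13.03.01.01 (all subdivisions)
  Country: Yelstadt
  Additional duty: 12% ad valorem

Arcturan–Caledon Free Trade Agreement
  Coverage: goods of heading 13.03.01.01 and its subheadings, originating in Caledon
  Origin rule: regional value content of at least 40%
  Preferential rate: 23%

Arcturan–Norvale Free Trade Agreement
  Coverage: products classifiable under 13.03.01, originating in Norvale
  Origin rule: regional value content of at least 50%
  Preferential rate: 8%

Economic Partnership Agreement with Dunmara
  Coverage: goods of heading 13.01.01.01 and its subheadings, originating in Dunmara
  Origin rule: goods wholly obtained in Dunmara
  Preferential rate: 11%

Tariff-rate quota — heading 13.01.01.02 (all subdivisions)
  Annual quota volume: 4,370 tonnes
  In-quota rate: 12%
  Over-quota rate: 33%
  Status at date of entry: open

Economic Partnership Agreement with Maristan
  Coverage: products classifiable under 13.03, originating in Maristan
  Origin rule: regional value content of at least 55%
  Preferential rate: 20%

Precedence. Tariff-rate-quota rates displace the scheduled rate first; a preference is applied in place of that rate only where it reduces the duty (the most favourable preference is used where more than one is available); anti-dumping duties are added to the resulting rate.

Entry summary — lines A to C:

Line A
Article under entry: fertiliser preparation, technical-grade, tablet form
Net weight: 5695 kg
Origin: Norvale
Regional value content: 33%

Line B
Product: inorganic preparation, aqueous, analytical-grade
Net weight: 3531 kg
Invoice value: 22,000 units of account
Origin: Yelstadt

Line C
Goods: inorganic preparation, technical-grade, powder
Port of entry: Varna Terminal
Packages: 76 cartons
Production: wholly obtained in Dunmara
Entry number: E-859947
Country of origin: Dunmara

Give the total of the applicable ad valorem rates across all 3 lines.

60%

Line A: fertiliser → 13.03; tablet form → 13.03.01; technical-grade → 13.03.01.01. Scheduled 11%. Norvale agreement on 13.03.01: RVC < 50%. → 11%.
Line B: inorganic → 13.01; aqueous → 13.01.03; analytical-grade → 13.01.03.02. Scheduled 22%. No special measure applies. → 22%.
Line C: inorganic → 13.01; powder → 13.01.02; technical-grade → 13.01.02.01. Scheduled 27%. Dunmara agreement on 13.01.01.01: 13.01.02.01 not covered. → 27%.
Sum: 11% + 22% + 27% = 60%.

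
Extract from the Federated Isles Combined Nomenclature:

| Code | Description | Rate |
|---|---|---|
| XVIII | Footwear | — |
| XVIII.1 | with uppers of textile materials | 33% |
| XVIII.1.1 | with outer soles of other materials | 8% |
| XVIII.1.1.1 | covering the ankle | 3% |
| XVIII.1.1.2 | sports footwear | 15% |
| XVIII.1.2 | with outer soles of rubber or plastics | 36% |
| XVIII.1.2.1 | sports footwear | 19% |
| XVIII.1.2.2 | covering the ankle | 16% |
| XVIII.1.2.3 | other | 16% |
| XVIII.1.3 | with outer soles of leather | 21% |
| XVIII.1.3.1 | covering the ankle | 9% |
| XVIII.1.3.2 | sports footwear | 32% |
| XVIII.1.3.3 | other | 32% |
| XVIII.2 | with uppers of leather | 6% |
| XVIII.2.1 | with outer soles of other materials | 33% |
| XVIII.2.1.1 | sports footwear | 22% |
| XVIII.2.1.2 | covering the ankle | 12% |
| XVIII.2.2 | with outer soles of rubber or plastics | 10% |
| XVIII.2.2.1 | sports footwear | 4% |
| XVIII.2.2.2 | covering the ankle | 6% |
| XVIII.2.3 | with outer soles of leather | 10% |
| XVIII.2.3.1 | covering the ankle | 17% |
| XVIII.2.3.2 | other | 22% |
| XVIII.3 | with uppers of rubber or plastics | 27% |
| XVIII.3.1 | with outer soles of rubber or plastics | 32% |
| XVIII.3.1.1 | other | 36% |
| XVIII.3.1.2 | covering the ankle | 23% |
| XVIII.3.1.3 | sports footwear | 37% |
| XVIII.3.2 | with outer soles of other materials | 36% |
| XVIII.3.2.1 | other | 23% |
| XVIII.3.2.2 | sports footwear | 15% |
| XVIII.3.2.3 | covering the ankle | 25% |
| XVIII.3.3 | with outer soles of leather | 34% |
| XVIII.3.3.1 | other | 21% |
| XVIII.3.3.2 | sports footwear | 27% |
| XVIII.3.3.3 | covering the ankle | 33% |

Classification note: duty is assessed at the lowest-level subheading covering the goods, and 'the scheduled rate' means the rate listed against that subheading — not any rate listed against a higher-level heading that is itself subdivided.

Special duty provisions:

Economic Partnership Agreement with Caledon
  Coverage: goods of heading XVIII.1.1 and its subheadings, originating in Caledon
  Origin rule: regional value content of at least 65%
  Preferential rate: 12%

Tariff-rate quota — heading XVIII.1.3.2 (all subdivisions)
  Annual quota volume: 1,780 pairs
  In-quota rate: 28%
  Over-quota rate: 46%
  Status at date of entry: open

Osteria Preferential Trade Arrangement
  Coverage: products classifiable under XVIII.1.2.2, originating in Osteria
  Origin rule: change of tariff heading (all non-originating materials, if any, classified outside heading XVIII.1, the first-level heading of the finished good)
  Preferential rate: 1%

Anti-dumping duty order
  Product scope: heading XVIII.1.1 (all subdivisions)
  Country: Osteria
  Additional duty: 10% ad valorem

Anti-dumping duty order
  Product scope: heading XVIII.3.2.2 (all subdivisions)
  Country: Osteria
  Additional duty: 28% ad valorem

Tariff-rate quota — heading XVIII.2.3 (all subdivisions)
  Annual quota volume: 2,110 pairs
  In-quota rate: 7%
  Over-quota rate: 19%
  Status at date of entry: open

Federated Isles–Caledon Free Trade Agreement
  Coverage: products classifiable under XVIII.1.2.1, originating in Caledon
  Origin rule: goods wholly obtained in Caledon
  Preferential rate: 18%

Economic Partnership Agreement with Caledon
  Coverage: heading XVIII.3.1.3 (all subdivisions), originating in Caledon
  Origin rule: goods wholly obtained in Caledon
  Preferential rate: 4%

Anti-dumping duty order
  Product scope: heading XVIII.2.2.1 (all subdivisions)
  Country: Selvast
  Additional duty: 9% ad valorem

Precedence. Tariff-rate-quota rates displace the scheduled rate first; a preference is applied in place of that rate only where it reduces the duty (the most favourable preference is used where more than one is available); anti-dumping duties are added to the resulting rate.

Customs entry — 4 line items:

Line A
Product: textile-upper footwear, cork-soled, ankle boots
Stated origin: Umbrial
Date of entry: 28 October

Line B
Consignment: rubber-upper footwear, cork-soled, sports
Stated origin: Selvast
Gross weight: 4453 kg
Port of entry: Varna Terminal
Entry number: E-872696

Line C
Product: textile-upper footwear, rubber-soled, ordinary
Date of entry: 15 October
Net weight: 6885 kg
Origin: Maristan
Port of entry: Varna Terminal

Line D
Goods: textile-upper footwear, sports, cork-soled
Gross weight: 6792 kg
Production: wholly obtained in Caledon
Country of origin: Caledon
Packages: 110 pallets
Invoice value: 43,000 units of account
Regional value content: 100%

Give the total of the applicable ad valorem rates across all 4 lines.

46%

Line A: textile-upper → XVIII.1; cork-soled → XVIII.1.1; ankle boots → XVIII.1.1.1. Scheduled 3%. No special measure applies. → 3%.
Line B: rubber-upper → XVIII.3; cork-soled → XVIII.3.2; sports → XVIII.3.2.2. Scheduled 15%. No special measure applies. → 15%.
Line C: textile-upper → XVIII.1; rubber-soled → XVIII.1.2; ordinary → XVIII.1.2.3. Scheduled 16%. No special measure applies. → 16%.
Line D: textile-upper → XVIII.1; cork-soled → XVIII.1.1; sports → XVIII.1.1.2. Scheduled 15%. Caledon agreement on XVIII.1.1: RVC ≥ 65% → 12% available; Caledon agreement on XVIII.1.2.1: XVIII.1.1.2 not covered; Caledon agreement on XVIII.3.1.3: XVIII.1.1.2 not covered; preferential 12%. → 12%.
Sum: 3% + 15% + 16% + 12% = 46%.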